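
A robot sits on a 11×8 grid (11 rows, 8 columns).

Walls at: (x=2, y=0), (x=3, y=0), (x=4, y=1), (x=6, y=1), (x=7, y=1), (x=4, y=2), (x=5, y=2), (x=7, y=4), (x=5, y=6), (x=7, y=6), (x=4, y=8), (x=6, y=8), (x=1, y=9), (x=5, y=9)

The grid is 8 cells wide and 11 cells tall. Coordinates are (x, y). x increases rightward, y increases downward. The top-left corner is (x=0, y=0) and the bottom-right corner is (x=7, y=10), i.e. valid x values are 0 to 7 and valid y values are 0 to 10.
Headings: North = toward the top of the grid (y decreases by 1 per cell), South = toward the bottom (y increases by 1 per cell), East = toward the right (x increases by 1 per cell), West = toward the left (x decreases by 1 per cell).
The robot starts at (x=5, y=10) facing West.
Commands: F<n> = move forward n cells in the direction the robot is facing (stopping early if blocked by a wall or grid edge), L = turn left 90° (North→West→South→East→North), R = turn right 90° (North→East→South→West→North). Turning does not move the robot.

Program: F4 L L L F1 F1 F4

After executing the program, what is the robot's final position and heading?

Answer: Final position: (x=1, y=10), facing North

Derivation:
Start: (x=5, y=10), facing West
  F4: move forward 4, now at (x=1, y=10)
  L: turn left, now facing South
  L: turn left, now facing East
  L: turn left, now facing North
  F1: move forward 0/1 (blocked), now at (x=1, y=10)
  F1: move forward 0/1 (blocked), now at (x=1, y=10)
  F4: move forward 0/4 (blocked), now at (x=1, y=10)
Final: (x=1, y=10), facing North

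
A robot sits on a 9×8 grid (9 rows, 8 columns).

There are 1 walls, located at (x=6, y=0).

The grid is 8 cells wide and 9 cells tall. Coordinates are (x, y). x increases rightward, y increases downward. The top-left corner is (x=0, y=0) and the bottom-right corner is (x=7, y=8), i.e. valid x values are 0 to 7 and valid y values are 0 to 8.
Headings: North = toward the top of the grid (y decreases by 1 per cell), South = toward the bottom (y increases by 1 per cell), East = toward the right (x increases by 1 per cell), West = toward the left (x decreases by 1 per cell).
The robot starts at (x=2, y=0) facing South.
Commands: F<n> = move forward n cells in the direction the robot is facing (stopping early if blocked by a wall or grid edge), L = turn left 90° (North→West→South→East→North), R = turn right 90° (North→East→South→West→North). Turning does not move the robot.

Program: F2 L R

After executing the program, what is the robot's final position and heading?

Answer: Final position: (x=2, y=2), facing South

Derivation:
Start: (x=2, y=0), facing South
  F2: move forward 2, now at (x=2, y=2)
  L: turn left, now facing East
  R: turn right, now facing South
Final: (x=2, y=2), facing South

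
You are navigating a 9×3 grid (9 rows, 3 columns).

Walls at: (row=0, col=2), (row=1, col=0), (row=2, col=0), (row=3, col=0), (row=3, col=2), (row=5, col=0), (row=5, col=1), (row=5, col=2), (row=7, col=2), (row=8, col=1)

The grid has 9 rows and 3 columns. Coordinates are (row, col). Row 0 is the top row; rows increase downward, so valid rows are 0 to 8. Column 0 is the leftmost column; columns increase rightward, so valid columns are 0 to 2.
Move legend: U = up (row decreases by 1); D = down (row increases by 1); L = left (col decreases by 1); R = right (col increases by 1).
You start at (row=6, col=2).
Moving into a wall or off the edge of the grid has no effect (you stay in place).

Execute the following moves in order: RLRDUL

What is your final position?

Answer: Final position: (row=6, col=1)

Derivation:
Start: (row=6, col=2)
  R (right): blocked, stay at (row=6, col=2)
  L (left): (row=6, col=2) -> (row=6, col=1)
  R (right): (row=6, col=1) -> (row=6, col=2)
  D (down): blocked, stay at (row=6, col=2)
  U (up): blocked, stay at (row=6, col=2)
  L (left): (row=6, col=2) -> (row=6, col=1)
Final: (row=6, col=1)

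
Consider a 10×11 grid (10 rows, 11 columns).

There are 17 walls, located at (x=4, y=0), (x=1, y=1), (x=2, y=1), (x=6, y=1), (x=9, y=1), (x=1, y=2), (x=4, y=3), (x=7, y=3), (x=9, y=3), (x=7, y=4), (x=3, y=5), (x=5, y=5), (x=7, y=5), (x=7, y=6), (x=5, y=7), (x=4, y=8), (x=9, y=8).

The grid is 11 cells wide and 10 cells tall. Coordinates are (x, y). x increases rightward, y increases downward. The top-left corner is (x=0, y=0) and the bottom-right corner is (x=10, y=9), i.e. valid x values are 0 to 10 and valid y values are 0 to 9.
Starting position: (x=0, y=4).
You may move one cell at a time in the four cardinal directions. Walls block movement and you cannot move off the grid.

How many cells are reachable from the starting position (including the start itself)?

Answer: Reachable cells: 93

Derivation:
BFS flood-fill from (x=0, y=4):
  Distance 0: (x=0, y=4)
  Distance 1: (x=0, y=3), (x=1, y=4), (x=0, y=5)
  Distance 2: (x=0, y=2), (x=1, y=3), (x=2, y=4), (x=1, y=5), (x=0, y=6)
  Distance 3: (x=0, y=1), (x=2, y=3), (x=3, y=4), (x=2, y=5), (x=1, y=6), (x=0, y=7)
  Distance 4: (x=0, y=0), (x=2, y=2), (x=3, y=3), (x=4, y=4), (x=2, y=6), (x=1, y=7), (x=0, y=8)
  Distance 5: (x=1, y=0), (x=3, y=2), (x=5, y=4), (x=4, y=5), (x=3, y=6), (x=2, y=7), (x=1, y=8), (x=0, y=9)
  Distance 6: (x=2, y=0), (x=3, y=1), (x=4, y=2), (x=5, y=3), (x=6, y=4), (x=4, y=6), (x=3, y=7), (x=2, y=8), (x=1, y=9)
  Distance 7: (x=3, y=0), (x=4, y=1), (x=5, y=2), (x=6, y=3), (x=6, y=5), (x=5, y=6), (x=4, y=7), (x=3, y=8), (x=2, y=9)
  Distance 8: (x=5, y=1), (x=6, y=2), (x=6, y=6), (x=3, y=9)
  Distance 9: (x=5, y=0), (x=7, y=2), (x=6, y=7), (x=4, y=9)
  Distance 10: (x=6, y=0), (x=7, y=1), (x=8, y=2), (x=7, y=7), (x=6, y=8), (x=5, y=9)
  Distance 11: (x=7, y=0), (x=8, y=1), (x=9, y=2), (x=8, y=3), (x=8, y=7), (x=5, y=8), (x=7, y=8), (x=6, y=9)
  Distance 12: (x=8, y=0), (x=10, y=2), (x=8, y=4), (x=8, y=6), (x=9, y=7), (x=8, y=8), (x=7, y=9)
  Distance 13: (x=9, y=0), (x=10, y=1), (x=10, y=3), (x=9, y=4), (x=8, y=5), (x=9, y=6), (x=10, y=7), (x=8, y=9)
  Distance 14: (x=10, y=0), (x=10, y=4), (x=9, y=5), (x=10, y=6), (x=10, y=8), (x=9, y=9)
  Distance 15: (x=10, y=5), (x=10, y=9)
Total reachable: 93 (grid has 93 open cells total)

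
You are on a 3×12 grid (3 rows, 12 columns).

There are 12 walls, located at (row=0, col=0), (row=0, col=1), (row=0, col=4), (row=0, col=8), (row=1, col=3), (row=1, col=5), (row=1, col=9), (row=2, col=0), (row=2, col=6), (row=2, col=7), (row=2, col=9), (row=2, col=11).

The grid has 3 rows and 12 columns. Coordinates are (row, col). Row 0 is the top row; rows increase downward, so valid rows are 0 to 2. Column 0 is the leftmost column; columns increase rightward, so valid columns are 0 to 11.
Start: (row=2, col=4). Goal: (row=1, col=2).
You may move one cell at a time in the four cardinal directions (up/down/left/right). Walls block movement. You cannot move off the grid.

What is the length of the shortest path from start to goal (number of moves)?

BFS from (row=2, col=4) until reaching (row=1, col=2):
  Distance 0: (row=2, col=4)
  Distance 1: (row=1, col=4), (row=2, col=3), (row=2, col=5)
  Distance 2: (row=2, col=2)
  Distance 3: (row=1, col=2), (row=2, col=1)  <- goal reached here
One shortest path (3 moves): (row=2, col=4) -> (row=2, col=3) -> (row=2, col=2) -> (row=1, col=2)

Answer: Shortest path length: 3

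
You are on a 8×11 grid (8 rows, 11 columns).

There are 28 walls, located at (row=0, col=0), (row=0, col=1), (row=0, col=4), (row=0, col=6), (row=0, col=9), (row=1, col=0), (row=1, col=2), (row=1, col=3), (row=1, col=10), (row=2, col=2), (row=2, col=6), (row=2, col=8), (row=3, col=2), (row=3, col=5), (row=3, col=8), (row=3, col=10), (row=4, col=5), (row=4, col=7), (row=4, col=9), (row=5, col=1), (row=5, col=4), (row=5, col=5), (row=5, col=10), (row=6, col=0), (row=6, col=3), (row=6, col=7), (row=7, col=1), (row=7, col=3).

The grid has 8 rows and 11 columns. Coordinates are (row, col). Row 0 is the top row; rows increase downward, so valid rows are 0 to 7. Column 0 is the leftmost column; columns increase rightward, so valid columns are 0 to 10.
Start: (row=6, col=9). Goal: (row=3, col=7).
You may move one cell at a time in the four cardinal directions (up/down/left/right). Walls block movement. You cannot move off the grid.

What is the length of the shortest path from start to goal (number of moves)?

BFS from (row=6, col=9) until reaching (row=3, col=7):
  Distance 0: (row=6, col=9)
  Distance 1: (row=5, col=9), (row=6, col=8), (row=6, col=10), (row=7, col=9)
  Distance 2: (row=5, col=8), (row=7, col=8), (row=7, col=10)
  Distance 3: (row=4, col=8), (row=5, col=7), (row=7, col=7)
  Distance 4: (row=5, col=6), (row=7, col=6)
  Distance 5: (row=4, col=6), (row=6, col=6), (row=7, col=5)
  Distance 6: (row=3, col=6), (row=6, col=5), (row=7, col=4)
  Distance 7: (row=3, col=7), (row=6, col=4)  <- goal reached here
One shortest path (7 moves): (row=6, col=9) -> (row=6, col=8) -> (row=5, col=8) -> (row=5, col=7) -> (row=5, col=6) -> (row=4, col=6) -> (row=3, col=6) -> (row=3, col=7)

Answer: Shortest path length: 7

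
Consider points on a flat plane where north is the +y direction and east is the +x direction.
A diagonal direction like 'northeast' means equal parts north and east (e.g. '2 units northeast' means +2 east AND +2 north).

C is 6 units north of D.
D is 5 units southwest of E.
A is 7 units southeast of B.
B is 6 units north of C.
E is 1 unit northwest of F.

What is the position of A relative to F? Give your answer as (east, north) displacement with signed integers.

Answer: A is at (east=1, north=1) relative to F.

Derivation:
Place F at the origin (east=0, north=0).
  E is 1 unit northwest of F: delta (east=-1, north=+1); E at (east=-1, north=1).
  D is 5 units southwest of E: delta (east=-5, north=-5); D at (east=-6, north=-4).
  C is 6 units north of D: delta (east=+0, north=+6); C at (east=-6, north=2).
  B is 6 units north of C: delta (east=+0, north=+6); B at (east=-6, north=8).
  A is 7 units southeast of B: delta (east=+7, north=-7); A at (east=1, north=1).
Therefore A relative to F: (east=1, north=1).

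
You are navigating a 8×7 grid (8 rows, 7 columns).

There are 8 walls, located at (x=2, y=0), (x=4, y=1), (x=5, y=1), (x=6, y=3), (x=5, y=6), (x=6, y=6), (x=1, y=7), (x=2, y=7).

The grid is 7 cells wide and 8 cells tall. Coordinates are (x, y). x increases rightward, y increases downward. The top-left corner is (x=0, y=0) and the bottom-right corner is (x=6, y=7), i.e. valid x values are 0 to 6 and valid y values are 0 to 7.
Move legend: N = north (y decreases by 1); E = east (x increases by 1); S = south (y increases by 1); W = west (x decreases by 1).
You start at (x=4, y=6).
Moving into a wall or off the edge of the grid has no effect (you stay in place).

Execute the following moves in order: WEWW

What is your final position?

Answer: Final position: (x=2, y=6)

Derivation:
Start: (x=4, y=6)
  W (west): (x=4, y=6) -> (x=3, y=6)
  E (east): (x=3, y=6) -> (x=4, y=6)
  W (west): (x=4, y=6) -> (x=3, y=6)
  W (west): (x=3, y=6) -> (x=2, y=6)
Final: (x=2, y=6)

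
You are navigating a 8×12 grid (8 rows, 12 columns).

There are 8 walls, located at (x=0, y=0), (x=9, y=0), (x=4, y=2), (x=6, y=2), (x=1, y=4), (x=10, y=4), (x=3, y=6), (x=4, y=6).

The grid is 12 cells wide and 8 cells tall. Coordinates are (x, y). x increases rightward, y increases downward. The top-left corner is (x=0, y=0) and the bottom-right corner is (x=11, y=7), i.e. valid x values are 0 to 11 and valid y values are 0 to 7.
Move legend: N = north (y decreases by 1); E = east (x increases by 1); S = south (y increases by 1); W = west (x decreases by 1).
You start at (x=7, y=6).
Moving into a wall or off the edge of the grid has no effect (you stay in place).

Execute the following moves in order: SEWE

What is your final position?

Start: (x=7, y=6)
  S (south): (x=7, y=6) -> (x=7, y=7)
  E (east): (x=7, y=7) -> (x=8, y=7)
  W (west): (x=8, y=7) -> (x=7, y=7)
  E (east): (x=7, y=7) -> (x=8, y=7)
Final: (x=8, y=7)

Answer: Final position: (x=8, y=7)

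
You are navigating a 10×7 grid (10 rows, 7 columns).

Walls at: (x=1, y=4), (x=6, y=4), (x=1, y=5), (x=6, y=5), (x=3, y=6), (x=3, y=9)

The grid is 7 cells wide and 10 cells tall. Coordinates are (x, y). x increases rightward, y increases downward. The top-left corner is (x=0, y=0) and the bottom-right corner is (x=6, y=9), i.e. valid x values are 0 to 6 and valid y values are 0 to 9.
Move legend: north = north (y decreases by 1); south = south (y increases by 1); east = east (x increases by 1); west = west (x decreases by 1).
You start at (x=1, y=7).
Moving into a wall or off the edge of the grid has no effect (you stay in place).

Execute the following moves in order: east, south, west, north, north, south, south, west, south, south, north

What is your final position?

Start: (x=1, y=7)
  east (east): (x=1, y=7) -> (x=2, y=7)
  south (south): (x=2, y=7) -> (x=2, y=8)
  west (west): (x=2, y=8) -> (x=1, y=8)
  north (north): (x=1, y=8) -> (x=1, y=7)
  north (north): (x=1, y=7) -> (x=1, y=6)
  south (south): (x=1, y=6) -> (x=1, y=7)
  south (south): (x=1, y=7) -> (x=1, y=8)
  west (west): (x=1, y=8) -> (x=0, y=8)
  south (south): (x=0, y=8) -> (x=0, y=9)
  south (south): blocked, stay at (x=0, y=9)
  north (north): (x=0, y=9) -> (x=0, y=8)
Final: (x=0, y=8)

Answer: Final position: (x=0, y=8)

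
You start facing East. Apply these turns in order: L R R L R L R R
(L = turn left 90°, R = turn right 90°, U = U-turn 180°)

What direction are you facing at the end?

Answer: Final heading: West

Derivation:
Start: East
  L (left (90° counter-clockwise)) -> North
  R (right (90° clockwise)) -> East
  R (right (90° clockwise)) -> South
  L (left (90° counter-clockwise)) -> East
  R (right (90° clockwise)) -> South
  L (left (90° counter-clockwise)) -> East
  R (right (90° clockwise)) -> South
  R (right (90° clockwise)) -> West
Final: West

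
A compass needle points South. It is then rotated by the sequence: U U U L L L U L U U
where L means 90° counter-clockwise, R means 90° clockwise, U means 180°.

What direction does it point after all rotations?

Answer: Final heading: South

Derivation:
Start: South
  U (U-turn (180°)) -> North
  U (U-turn (180°)) -> South
  U (U-turn (180°)) -> North
  L (left (90° counter-clockwise)) -> West
  L (left (90° counter-clockwise)) -> South
  L (left (90° counter-clockwise)) -> East
  U (U-turn (180°)) -> West
  L (left (90° counter-clockwise)) -> South
  U (U-turn (180°)) -> North
  U (U-turn (180°)) -> South
Final: South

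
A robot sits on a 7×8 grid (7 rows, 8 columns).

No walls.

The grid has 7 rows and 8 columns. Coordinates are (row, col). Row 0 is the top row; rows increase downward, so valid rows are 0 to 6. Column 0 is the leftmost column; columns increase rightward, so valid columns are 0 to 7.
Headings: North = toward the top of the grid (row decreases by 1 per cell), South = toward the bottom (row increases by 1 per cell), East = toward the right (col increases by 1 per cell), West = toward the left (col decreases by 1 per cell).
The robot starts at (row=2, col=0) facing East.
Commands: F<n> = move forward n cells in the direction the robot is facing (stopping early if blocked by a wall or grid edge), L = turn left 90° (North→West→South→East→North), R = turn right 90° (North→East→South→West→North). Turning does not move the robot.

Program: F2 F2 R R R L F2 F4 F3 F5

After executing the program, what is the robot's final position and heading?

Answer: Final position: (row=2, col=0), facing West

Derivation:
Start: (row=2, col=0), facing East
  F2: move forward 2, now at (row=2, col=2)
  F2: move forward 2, now at (row=2, col=4)
  R: turn right, now facing South
  R: turn right, now facing West
  R: turn right, now facing North
  L: turn left, now facing West
  F2: move forward 2, now at (row=2, col=2)
  F4: move forward 2/4 (blocked), now at (row=2, col=0)
  F3: move forward 0/3 (blocked), now at (row=2, col=0)
  F5: move forward 0/5 (blocked), now at (row=2, col=0)
Final: (row=2, col=0), facing West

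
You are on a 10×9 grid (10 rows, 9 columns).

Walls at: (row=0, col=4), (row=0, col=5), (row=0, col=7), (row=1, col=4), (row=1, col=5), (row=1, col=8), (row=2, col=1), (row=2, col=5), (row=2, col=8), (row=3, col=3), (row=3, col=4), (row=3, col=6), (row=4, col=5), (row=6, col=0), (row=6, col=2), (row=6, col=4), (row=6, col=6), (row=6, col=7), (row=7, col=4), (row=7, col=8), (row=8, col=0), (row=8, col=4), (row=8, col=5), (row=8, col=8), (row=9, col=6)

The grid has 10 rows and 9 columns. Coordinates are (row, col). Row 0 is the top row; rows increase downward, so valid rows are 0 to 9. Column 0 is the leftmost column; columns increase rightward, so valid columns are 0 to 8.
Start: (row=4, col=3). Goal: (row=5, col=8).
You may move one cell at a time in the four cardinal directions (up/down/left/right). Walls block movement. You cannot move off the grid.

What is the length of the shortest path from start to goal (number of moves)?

BFS from (row=4, col=3) until reaching (row=5, col=8):
  Distance 0: (row=4, col=3)
  Distance 1: (row=4, col=2), (row=4, col=4), (row=5, col=3)
  Distance 2: (row=3, col=2), (row=4, col=1), (row=5, col=2), (row=5, col=4), (row=6, col=3)
  Distance 3: (row=2, col=2), (row=3, col=1), (row=4, col=0), (row=5, col=1), (row=5, col=5), (row=7, col=3)
  Distance 4: (row=1, col=2), (row=2, col=3), (row=3, col=0), (row=5, col=0), (row=5, col=6), (row=6, col=1), (row=6, col=5), (row=7, col=2), (row=8, col=3)
  Distance 5: (row=0, col=2), (row=1, col=1), (row=1, col=3), (row=2, col=0), (row=2, col=4), (row=4, col=6), (row=5, col=7), (row=7, col=1), (row=7, col=5), (row=8, col=2), (row=9, col=3)
  Distance 6: (row=0, col=1), (row=0, col=3), (row=1, col=0), (row=4, col=7), (row=5, col=8), (row=7, col=0), (row=7, col=6), (row=8, col=1), (row=9, col=2), (row=9, col=4)  <- goal reached here
One shortest path (6 moves): (row=4, col=3) -> (row=4, col=4) -> (row=5, col=4) -> (row=5, col=5) -> (row=5, col=6) -> (row=5, col=7) -> (row=5, col=8)

Answer: Shortest path length: 6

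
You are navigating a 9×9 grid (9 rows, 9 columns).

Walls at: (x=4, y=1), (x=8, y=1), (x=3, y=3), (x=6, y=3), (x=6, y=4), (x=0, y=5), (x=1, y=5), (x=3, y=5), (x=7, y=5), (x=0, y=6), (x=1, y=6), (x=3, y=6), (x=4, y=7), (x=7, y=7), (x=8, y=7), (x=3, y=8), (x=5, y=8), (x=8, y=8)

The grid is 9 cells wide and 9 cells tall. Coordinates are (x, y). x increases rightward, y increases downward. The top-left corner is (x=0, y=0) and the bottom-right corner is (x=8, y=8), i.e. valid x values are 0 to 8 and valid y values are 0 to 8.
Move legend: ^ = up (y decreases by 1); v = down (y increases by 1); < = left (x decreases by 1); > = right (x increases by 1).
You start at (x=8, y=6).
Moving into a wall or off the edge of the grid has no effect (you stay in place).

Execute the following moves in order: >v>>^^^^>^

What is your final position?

Start: (x=8, y=6)
  > (right): blocked, stay at (x=8, y=6)
  v (down): blocked, stay at (x=8, y=6)
  > (right): blocked, stay at (x=8, y=6)
  > (right): blocked, stay at (x=8, y=6)
  ^ (up): (x=8, y=6) -> (x=8, y=5)
  ^ (up): (x=8, y=5) -> (x=8, y=4)
  ^ (up): (x=8, y=4) -> (x=8, y=3)
  ^ (up): (x=8, y=3) -> (x=8, y=2)
  > (right): blocked, stay at (x=8, y=2)
  ^ (up): blocked, stay at (x=8, y=2)
Final: (x=8, y=2)

Answer: Final position: (x=8, y=2)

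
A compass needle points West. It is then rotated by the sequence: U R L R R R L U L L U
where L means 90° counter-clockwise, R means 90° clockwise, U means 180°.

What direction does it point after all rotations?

Answer: Final heading: East

Derivation:
Start: West
  U (U-turn (180°)) -> East
  R (right (90° clockwise)) -> South
  L (left (90° counter-clockwise)) -> East
  R (right (90° clockwise)) -> South
  R (right (90° clockwise)) -> West
  R (right (90° clockwise)) -> North
  L (left (90° counter-clockwise)) -> West
  U (U-turn (180°)) -> East
  L (left (90° counter-clockwise)) -> North
  L (left (90° counter-clockwise)) -> West
  U (U-turn (180°)) -> East
Final: East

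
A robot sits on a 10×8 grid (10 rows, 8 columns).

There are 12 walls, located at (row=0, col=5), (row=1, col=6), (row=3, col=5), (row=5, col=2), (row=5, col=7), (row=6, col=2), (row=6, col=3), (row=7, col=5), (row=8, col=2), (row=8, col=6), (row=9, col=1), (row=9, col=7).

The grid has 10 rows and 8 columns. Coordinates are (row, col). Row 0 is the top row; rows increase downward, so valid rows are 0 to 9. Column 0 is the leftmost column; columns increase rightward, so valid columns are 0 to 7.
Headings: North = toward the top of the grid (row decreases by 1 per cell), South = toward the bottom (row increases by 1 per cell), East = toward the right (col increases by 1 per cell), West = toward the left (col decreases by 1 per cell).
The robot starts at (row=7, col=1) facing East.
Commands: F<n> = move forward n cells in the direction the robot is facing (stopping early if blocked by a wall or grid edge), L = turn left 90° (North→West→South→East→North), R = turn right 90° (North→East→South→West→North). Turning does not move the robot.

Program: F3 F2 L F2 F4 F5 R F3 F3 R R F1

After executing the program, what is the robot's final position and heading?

Start: (row=7, col=1), facing East
  F3: move forward 3, now at (row=7, col=4)
  F2: move forward 0/2 (blocked), now at (row=7, col=4)
  L: turn left, now facing North
  F2: move forward 2, now at (row=5, col=4)
  F4: move forward 4, now at (row=1, col=4)
  F5: move forward 1/5 (blocked), now at (row=0, col=4)
  R: turn right, now facing East
  F3: move forward 0/3 (blocked), now at (row=0, col=4)
  F3: move forward 0/3 (blocked), now at (row=0, col=4)
  R: turn right, now facing South
  R: turn right, now facing West
  F1: move forward 1, now at (row=0, col=3)
Final: (row=0, col=3), facing West

Answer: Final position: (row=0, col=3), facing West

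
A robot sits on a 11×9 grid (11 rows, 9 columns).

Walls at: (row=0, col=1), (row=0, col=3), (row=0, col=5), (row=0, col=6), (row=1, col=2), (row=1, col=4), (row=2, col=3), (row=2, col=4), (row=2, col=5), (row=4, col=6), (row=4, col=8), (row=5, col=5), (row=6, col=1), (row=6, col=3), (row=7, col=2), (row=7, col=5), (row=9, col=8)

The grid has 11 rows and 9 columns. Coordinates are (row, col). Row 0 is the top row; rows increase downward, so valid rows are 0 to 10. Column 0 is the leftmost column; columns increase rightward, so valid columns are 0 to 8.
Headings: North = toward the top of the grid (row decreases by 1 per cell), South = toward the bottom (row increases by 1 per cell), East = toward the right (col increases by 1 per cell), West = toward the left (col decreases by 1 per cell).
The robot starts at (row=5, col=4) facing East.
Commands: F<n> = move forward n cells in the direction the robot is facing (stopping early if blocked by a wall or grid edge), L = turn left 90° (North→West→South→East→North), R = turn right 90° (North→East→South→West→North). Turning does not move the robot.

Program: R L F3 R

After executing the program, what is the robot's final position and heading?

Answer: Final position: (row=5, col=4), facing South

Derivation:
Start: (row=5, col=4), facing East
  R: turn right, now facing South
  L: turn left, now facing East
  F3: move forward 0/3 (blocked), now at (row=5, col=4)
  R: turn right, now facing South
Final: (row=5, col=4), facing South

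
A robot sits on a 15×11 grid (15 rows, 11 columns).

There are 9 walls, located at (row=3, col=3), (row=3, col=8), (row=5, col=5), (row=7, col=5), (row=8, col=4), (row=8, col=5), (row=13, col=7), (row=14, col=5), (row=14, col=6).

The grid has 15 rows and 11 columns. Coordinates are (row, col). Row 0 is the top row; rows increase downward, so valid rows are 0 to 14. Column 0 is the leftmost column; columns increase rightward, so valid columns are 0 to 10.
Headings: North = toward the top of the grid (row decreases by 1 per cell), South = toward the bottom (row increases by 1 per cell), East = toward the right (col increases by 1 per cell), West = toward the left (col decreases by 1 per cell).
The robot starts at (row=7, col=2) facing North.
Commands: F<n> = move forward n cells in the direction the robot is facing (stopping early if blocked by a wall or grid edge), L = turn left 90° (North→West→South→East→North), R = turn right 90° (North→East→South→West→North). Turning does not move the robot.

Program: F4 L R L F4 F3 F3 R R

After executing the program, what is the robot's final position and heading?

Start: (row=7, col=2), facing North
  F4: move forward 4, now at (row=3, col=2)
  L: turn left, now facing West
  R: turn right, now facing North
  L: turn left, now facing West
  F4: move forward 2/4 (blocked), now at (row=3, col=0)
  F3: move forward 0/3 (blocked), now at (row=3, col=0)
  F3: move forward 0/3 (blocked), now at (row=3, col=0)
  R: turn right, now facing North
  R: turn right, now facing East
Final: (row=3, col=0), facing East

Answer: Final position: (row=3, col=0), facing East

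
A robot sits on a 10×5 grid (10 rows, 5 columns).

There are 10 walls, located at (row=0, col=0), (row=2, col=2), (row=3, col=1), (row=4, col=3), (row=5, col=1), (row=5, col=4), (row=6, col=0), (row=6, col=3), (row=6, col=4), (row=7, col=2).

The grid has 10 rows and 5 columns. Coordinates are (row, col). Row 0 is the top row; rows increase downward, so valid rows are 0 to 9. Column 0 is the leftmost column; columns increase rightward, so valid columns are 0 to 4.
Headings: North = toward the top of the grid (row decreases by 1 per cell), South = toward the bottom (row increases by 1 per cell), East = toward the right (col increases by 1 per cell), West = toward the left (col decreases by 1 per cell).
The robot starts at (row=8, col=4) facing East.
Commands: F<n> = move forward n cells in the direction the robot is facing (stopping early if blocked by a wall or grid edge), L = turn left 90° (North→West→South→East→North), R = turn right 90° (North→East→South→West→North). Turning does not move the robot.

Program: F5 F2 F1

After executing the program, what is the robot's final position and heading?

Answer: Final position: (row=8, col=4), facing East

Derivation:
Start: (row=8, col=4), facing East
  F5: move forward 0/5 (blocked), now at (row=8, col=4)
  F2: move forward 0/2 (blocked), now at (row=8, col=4)
  F1: move forward 0/1 (blocked), now at (row=8, col=4)
Final: (row=8, col=4), facing East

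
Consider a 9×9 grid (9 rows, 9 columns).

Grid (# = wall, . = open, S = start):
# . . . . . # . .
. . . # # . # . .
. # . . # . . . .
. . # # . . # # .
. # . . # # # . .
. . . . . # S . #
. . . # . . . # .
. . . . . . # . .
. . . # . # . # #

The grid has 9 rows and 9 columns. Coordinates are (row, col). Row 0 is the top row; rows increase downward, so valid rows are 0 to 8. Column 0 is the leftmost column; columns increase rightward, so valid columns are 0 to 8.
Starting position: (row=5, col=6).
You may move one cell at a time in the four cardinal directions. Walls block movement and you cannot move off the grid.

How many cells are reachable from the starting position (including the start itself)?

BFS flood-fill from (row=5, col=6):
  Distance 0: (row=5, col=6)
  Distance 1: (row=5, col=7), (row=6, col=6)
  Distance 2: (row=4, col=7), (row=6, col=5)
  Distance 3: (row=4, col=8), (row=6, col=4), (row=7, col=5)
  Distance 4: (row=3, col=8), (row=5, col=4), (row=7, col=4)
  Distance 5: (row=2, col=8), (row=5, col=3), (row=7, col=3), (row=8, col=4)
  Distance 6: (row=1, col=8), (row=2, col=7), (row=4, col=3), (row=5, col=2), (row=7, col=2)
  Distance 7: (row=0, col=8), (row=1, col=7), (row=2, col=6), (row=4, col=2), (row=5, col=1), (row=6, col=2), (row=7, col=1), (row=8, col=2)
  Distance 8: (row=0, col=7), (row=2, col=5), (row=5, col=0), (row=6, col=1), (row=7, col=0), (row=8, col=1)
  Distance 9: (row=1, col=5), (row=3, col=5), (row=4, col=0), (row=6, col=0), (row=8, col=0)
  Distance 10: (row=0, col=5), (row=3, col=0), (row=3, col=4)
  Distance 11: (row=0, col=4), (row=2, col=0), (row=3, col=1)
  Distance 12: (row=0, col=3), (row=1, col=0)
  Distance 13: (row=0, col=2), (row=1, col=1)
  Distance 14: (row=0, col=1), (row=1, col=2)
  Distance 15: (row=2, col=2)
  Distance 16: (row=2, col=3)
Total reachable: 53 (grid has 57 open cells total)

Answer: Reachable cells: 53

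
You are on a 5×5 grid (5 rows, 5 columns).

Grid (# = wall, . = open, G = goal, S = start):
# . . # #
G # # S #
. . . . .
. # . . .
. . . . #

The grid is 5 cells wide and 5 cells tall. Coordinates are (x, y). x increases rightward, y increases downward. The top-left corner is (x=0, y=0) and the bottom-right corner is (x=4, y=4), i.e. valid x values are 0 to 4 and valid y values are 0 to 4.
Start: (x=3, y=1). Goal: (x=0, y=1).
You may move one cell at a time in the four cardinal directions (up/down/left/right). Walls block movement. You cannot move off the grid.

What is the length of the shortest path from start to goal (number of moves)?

BFS from (x=3, y=1) until reaching (x=0, y=1):
  Distance 0: (x=3, y=1)
  Distance 1: (x=3, y=2)
  Distance 2: (x=2, y=2), (x=4, y=2), (x=3, y=3)
  Distance 3: (x=1, y=2), (x=2, y=3), (x=4, y=3), (x=3, y=4)
  Distance 4: (x=0, y=2), (x=2, y=4)
  Distance 5: (x=0, y=1), (x=0, y=3), (x=1, y=4)  <- goal reached here
One shortest path (5 moves): (x=3, y=1) -> (x=3, y=2) -> (x=2, y=2) -> (x=1, y=2) -> (x=0, y=2) -> (x=0, y=1)

Answer: Shortest path length: 5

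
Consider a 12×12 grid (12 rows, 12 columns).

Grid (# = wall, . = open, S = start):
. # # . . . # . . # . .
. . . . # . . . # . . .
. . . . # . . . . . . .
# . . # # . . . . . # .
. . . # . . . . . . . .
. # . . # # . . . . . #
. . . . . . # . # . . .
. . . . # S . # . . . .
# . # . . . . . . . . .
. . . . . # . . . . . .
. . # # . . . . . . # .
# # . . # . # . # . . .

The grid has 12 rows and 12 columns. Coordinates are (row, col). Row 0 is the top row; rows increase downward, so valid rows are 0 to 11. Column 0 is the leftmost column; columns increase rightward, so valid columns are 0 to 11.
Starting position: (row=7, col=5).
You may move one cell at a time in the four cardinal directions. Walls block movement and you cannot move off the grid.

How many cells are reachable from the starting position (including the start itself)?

BFS flood-fill from (row=7, col=5):
  Distance 0: (row=7, col=5)
  Distance 1: (row=6, col=5), (row=7, col=6), (row=8, col=5)
  Distance 2: (row=6, col=4), (row=8, col=4), (row=8, col=6)
  Distance 3: (row=6, col=3), (row=8, col=3), (row=8, col=7), (row=9, col=4), (row=9, col=6)
  Distance 4: (row=5, col=3), (row=6, col=2), (row=7, col=3), (row=8, col=8), (row=9, col=3), (row=9, col=7), (row=10, col=4), (row=10, col=6)
  Distance 5: (row=5, col=2), (row=6, col=1), (row=7, col=2), (row=7, col=8), (row=8, col=9), (row=9, col=2), (row=9, col=8), (row=10, col=5), (row=10, col=7)
  Distance 6: (row=4, col=2), (row=6, col=0), (row=7, col=1), (row=7, col=9), (row=8, col=10), (row=9, col=1), (row=9, col=9), (row=10, col=8), (row=11, col=5), (row=11, col=7)
  Distance 7: (row=3, col=2), (row=4, col=1), (row=5, col=0), (row=6, col=9), (row=7, col=0), (row=7, col=10), (row=8, col=1), (row=8, col=11), (row=9, col=0), (row=9, col=10), (row=10, col=1), (row=10, col=9)
  Distance 8: (row=2, col=2), (row=3, col=1), (row=4, col=0), (row=5, col=9), (row=6, col=10), (row=7, col=11), (row=9, col=11), (row=10, col=0), (row=11, col=9)
  Distance 9: (row=1, col=2), (row=2, col=1), (row=2, col=3), (row=4, col=9), (row=5, col=8), (row=5, col=10), (row=6, col=11), (row=10, col=11), (row=11, col=10)
  Distance 10: (row=1, col=1), (row=1, col=3), (row=2, col=0), (row=3, col=9), (row=4, col=8), (row=4, col=10), (row=5, col=7), (row=11, col=11)
  Distance 11: (row=0, col=3), (row=1, col=0), (row=2, col=9), (row=3, col=8), (row=4, col=7), (row=4, col=11), (row=5, col=6), (row=6, col=7)
  Distance 12: (row=0, col=0), (row=0, col=4), (row=1, col=9), (row=2, col=8), (row=2, col=10), (row=3, col=7), (row=3, col=11), (row=4, col=6)
  Distance 13: (row=0, col=5), (row=1, col=10), (row=2, col=7), (row=2, col=11), (row=3, col=6), (row=4, col=5)
  Distance 14: (row=0, col=10), (row=1, col=5), (row=1, col=7), (row=1, col=11), (row=2, col=6), (row=3, col=5), (row=4, col=4)
  Distance 15: (row=0, col=7), (row=0, col=11), (row=1, col=6), (row=2, col=5)
  Distance 16: (row=0, col=8)
Total reachable: 111 (grid has 113 open cells total)

Answer: Reachable cells: 111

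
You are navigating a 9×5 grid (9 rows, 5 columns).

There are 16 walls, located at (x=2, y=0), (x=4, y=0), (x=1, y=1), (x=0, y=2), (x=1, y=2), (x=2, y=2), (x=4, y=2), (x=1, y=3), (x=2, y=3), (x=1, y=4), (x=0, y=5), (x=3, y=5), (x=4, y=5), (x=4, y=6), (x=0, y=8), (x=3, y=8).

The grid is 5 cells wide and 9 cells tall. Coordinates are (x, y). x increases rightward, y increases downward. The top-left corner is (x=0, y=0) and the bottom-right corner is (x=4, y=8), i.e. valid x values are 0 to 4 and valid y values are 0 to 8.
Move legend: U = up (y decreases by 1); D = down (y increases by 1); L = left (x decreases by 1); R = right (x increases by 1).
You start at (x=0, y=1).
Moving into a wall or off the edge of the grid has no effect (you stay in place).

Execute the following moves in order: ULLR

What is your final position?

Answer: Final position: (x=1, y=0)

Derivation:
Start: (x=0, y=1)
  U (up): (x=0, y=1) -> (x=0, y=0)
  L (left): blocked, stay at (x=0, y=0)
  L (left): blocked, stay at (x=0, y=0)
  R (right): (x=0, y=0) -> (x=1, y=0)
Final: (x=1, y=0)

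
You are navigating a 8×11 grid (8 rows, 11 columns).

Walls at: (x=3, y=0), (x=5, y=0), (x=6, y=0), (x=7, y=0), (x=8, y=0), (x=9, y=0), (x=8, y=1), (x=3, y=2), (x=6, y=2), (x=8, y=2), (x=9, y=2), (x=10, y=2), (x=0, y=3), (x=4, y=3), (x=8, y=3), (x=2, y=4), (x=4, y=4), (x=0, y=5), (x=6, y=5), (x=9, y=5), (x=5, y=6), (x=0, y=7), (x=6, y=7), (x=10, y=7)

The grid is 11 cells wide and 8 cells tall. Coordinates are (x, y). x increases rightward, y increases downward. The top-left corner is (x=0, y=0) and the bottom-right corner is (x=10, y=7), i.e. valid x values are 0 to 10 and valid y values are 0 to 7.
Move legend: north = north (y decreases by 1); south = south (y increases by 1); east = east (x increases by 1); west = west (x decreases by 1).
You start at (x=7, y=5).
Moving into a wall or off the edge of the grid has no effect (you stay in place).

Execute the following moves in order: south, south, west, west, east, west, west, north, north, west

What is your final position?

Start: (x=7, y=5)
  south (south): (x=7, y=5) -> (x=7, y=6)
  south (south): (x=7, y=6) -> (x=7, y=7)
  west (west): blocked, stay at (x=7, y=7)
  west (west): blocked, stay at (x=7, y=7)
  east (east): (x=7, y=7) -> (x=8, y=7)
  west (west): (x=8, y=7) -> (x=7, y=7)
  west (west): blocked, stay at (x=7, y=7)
  north (north): (x=7, y=7) -> (x=7, y=6)
  north (north): (x=7, y=6) -> (x=7, y=5)
  west (west): blocked, stay at (x=7, y=5)
Final: (x=7, y=5)

Answer: Final position: (x=7, y=5)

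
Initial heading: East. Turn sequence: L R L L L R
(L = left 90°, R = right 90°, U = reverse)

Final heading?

Answer: Final heading: West

Derivation:
Start: East
  L (left (90° counter-clockwise)) -> North
  R (right (90° clockwise)) -> East
  L (left (90° counter-clockwise)) -> North
  L (left (90° counter-clockwise)) -> West
  L (left (90° counter-clockwise)) -> South
  R (right (90° clockwise)) -> West
Final: West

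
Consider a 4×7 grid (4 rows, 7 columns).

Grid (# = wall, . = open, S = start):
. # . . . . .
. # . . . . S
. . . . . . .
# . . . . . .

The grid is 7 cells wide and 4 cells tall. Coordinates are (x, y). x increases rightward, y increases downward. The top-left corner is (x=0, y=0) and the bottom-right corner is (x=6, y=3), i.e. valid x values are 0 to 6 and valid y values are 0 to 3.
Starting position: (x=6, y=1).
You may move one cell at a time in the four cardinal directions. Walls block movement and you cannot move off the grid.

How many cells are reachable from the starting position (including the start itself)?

BFS flood-fill from (x=6, y=1):
  Distance 0: (x=6, y=1)
  Distance 1: (x=6, y=0), (x=5, y=1), (x=6, y=2)
  Distance 2: (x=5, y=0), (x=4, y=1), (x=5, y=2), (x=6, y=3)
  Distance 3: (x=4, y=0), (x=3, y=1), (x=4, y=2), (x=5, y=3)
  Distance 4: (x=3, y=0), (x=2, y=1), (x=3, y=2), (x=4, y=3)
  Distance 5: (x=2, y=0), (x=2, y=2), (x=3, y=3)
  Distance 6: (x=1, y=2), (x=2, y=3)
  Distance 7: (x=0, y=2), (x=1, y=3)
  Distance 8: (x=0, y=1)
  Distance 9: (x=0, y=0)
Total reachable: 25 (grid has 25 open cells total)

Answer: Reachable cells: 25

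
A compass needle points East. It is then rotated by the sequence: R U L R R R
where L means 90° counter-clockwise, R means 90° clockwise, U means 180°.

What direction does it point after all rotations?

Start: East
  R (right (90° clockwise)) -> South
  U (U-turn (180°)) -> North
  L (left (90° counter-clockwise)) -> West
  R (right (90° clockwise)) -> North
  R (right (90° clockwise)) -> East
  R (right (90° clockwise)) -> South
Final: South

Answer: Final heading: South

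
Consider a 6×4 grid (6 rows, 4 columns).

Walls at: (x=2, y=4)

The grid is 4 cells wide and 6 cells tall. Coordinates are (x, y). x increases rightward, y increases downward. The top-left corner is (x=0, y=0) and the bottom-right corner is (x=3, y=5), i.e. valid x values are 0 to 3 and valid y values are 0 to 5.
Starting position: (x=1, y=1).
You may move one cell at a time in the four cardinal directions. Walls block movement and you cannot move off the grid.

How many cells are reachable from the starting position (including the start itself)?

BFS flood-fill from (x=1, y=1):
  Distance 0: (x=1, y=1)
  Distance 1: (x=1, y=0), (x=0, y=1), (x=2, y=1), (x=1, y=2)
  Distance 2: (x=0, y=0), (x=2, y=0), (x=3, y=1), (x=0, y=2), (x=2, y=2), (x=1, y=3)
  Distance 3: (x=3, y=0), (x=3, y=2), (x=0, y=3), (x=2, y=3), (x=1, y=4)
  Distance 4: (x=3, y=3), (x=0, y=4), (x=1, y=5)
  Distance 5: (x=3, y=4), (x=0, y=5), (x=2, y=5)
  Distance 6: (x=3, y=5)
Total reachable: 23 (grid has 23 open cells total)

Answer: Reachable cells: 23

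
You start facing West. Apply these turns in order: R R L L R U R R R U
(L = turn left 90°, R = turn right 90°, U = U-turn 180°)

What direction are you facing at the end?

Answer: Final heading: West

Derivation:
Start: West
  R (right (90° clockwise)) -> North
  R (right (90° clockwise)) -> East
  L (left (90° counter-clockwise)) -> North
  L (left (90° counter-clockwise)) -> West
  R (right (90° clockwise)) -> North
  U (U-turn (180°)) -> South
  R (right (90° clockwise)) -> West
  R (right (90° clockwise)) -> North
  R (right (90° clockwise)) -> East
  U (U-turn (180°)) -> West
Final: West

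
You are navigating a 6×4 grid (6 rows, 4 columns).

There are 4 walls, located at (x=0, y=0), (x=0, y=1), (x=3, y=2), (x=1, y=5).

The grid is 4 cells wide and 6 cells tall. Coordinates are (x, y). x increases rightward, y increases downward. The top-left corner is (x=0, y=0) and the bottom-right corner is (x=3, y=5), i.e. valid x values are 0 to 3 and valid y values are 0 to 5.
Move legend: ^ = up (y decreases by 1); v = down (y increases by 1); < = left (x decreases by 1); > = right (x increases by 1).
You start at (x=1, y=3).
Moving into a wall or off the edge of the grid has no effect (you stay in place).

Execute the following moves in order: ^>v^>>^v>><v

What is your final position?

Start: (x=1, y=3)
  ^ (up): (x=1, y=3) -> (x=1, y=2)
  > (right): (x=1, y=2) -> (x=2, y=2)
  v (down): (x=2, y=2) -> (x=2, y=3)
  ^ (up): (x=2, y=3) -> (x=2, y=2)
  > (right): blocked, stay at (x=2, y=2)
  > (right): blocked, stay at (x=2, y=2)
  ^ (up): (x=2, y=2) -> (x=2, y=1)
  v (down): (x=2, y=1) -> (x=2, y=2)
  > (right): blocked, stay at (x=2, y=2)
  > (right): blocked, stay at (x=2, y=2)
  < (left): (x=2, y=2) -> (x=1, y=2)
  v (down): (x=1, y=2) -> (x=1, y=3)
Final: (x=1, y=3)

Answer: Final position: (x=1, y=3)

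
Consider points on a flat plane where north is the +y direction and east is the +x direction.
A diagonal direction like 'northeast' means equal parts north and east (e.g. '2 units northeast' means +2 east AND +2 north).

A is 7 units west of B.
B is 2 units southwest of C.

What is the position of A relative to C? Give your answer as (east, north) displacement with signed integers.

Answer: A is at (east=-9, north=-2) relative to C.

Derivation:
Place C at the origin (east=0, north=0).
  B is 2 units southwest of C: delta (east=-2, north=-2); B at (east=-2, north=-2).
  A is 7 units west of B: delta (east=-7, north=+0); A at (east=-9, north=-2).
Therefore A relative to C: (east=-9, north=-2).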